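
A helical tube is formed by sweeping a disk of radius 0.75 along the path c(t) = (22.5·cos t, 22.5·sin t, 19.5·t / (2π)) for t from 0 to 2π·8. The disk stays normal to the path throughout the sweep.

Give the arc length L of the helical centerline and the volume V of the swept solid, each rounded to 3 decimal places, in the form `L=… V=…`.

2πR = 2π·22.5 = 141.371669
per-turn = √(141.371669² + 19.5²) = √(19985.9489 + 380.25) = √20366.1989 = 142.710192
L = 8 × 142.710192 = 1141.681536
V = π·0.75² × L = 1.767146 × 1141.681536 = 2017.517809

L=1141.682 V=2017.518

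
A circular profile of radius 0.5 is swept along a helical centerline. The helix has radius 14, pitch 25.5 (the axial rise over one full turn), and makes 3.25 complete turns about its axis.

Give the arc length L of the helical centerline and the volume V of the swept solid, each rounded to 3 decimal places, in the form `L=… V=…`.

L=297.655 V=233.778

2πR = 2π·14 = 87.964594
per-turn = √(87.964594² + 25.5²) = √(7737.7699 + 650.25) = √8388.0199 = 91.586134
L = 3.25 × 91.586134 = 297.654934
V = π·0.5² × L = 0.785398 × 297.654934 = 233.777638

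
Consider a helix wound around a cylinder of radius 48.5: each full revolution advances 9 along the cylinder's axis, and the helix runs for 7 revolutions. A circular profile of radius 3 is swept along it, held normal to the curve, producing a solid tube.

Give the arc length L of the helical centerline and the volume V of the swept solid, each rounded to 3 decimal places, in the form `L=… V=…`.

L=2134.072 V=60339.451

2πR = 2π·48.5 = 304.734487
per-turn = √(304.734487² + 9²) = √(92863.1078 + 81) = √92944.1078 = 304.867361
L = 7 × 304.867361 = 2134.071527
V = π·3² × L = 28.274334 × 2134.071527 = 60339.450885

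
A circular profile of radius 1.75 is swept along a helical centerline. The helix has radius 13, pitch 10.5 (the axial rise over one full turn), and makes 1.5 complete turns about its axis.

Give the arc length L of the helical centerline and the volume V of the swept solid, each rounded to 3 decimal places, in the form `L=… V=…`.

L=123.530 V=1188.501

2πR = 2π·13 = 81.681409
per-turn = √(81.681409² + 10.5²) = √(6671.8526 + 110.25) = √6782.1026 = 82.353522
L = 1.5 × 82.353522 = 123.530283
V = π·1.75² × L = 9.621128 × 123.530283 = 1188.500602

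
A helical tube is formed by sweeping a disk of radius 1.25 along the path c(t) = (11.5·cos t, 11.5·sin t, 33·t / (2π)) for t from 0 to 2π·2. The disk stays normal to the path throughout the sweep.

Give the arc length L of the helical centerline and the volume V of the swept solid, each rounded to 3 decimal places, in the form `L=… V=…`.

L=158.871 V=779.858

2πR = 2π·11.5 = 72.256631
per-turn = √(72.256631² + 33²) = √(5221.0207 + 1089) = √6310.0207 = 79.435639
L = 2 × 79.435639 = 158.871278
V = π·1.25² × L = 4.908739 × 158.871278 = 779.857561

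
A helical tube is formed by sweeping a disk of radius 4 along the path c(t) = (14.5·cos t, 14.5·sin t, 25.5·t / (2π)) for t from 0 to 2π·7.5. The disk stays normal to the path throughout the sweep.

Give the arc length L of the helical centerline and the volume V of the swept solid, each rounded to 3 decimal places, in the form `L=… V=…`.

L=709.557 V=35666.204

2πR = 2π·14.5 = 91.106187
per-turn = √(91.106187² + 25.5²) = √(8300.3373 + 650.25) = √8950.5873 = 94.607544
L = 7.5 × 94.607544 = 709.556577
V = π·4² × L = 50.265482 × 709.556577 = 35666.203664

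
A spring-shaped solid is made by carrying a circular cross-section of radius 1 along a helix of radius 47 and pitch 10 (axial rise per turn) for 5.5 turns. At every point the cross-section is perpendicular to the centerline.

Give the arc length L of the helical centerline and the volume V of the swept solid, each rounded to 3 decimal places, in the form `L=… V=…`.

L=1625.134 V=5105.510

2πR = 2π·47 = 295.309709
per-turn = √(295.309709² + 10²) = √(87207.8245 + 100) = √87307.8245 = 295.478975
L = 5.5 × 295.478975 = 1625.134361
V = π·1² × L = 3.141593 × 1625.134361 = 5105.510169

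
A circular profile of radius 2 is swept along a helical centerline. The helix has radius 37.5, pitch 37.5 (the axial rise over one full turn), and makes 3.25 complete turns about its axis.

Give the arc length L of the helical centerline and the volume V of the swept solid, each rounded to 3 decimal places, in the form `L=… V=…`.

2πR = 2π·37.5 = 235.619449
per-turn = √(235.619449² + 37.5²) = √(55516.5248 + 1406.25) = √56922.7748 = 238.584942
L = 3.25 × 238.584942 = 775.401063
V = π·2² × L = 12.566371 × 775.401063 = 9743.977131

L=775.401 V=9743.977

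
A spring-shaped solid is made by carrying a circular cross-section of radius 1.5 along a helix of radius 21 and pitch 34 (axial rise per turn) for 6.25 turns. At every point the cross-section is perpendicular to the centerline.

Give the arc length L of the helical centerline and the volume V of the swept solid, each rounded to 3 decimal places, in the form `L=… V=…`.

2πR = 2π·21 = 131.946891
per-turn = √(131.946891² + 34²) = √(17409.9822 + 1156) = √18565.9822 = 136.257044
L = 6.25 × 136.257044 = 851.606528
V = π·1.5² × L = 7.068583 × 851.606528 = 6019.651826

L=851.607 V=6019.652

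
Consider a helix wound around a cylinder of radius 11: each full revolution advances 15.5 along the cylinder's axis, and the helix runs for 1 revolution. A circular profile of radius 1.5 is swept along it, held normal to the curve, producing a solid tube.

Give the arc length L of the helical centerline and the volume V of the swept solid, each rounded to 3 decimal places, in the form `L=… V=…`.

2πR = 2π·11 = 69.115038
per-turn = √(69.115038² + 15.5²) = √(4776.8885 + 240.25) = √5017.1385 = 70.831762
L = 1 × 70.831762 = 70.831762
V = π·1.5² × L = 7.068583 × 70.831762 = 500.680223

L=70.832 V=500.680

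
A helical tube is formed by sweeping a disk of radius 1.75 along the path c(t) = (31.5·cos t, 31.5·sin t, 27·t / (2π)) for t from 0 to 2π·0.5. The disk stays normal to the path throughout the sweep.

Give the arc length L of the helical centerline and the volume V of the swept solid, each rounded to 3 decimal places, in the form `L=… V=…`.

L=99.877 V=960.927

2πR = 2π·31.5 = 197.920337
per-turn = √(197.920337² + 27²) = √(39172.4599 + 729) = √39901.4599 = 199.753498
L = 0.5 × 199.753498 = 99.876749
V = π·1.75² × L = 9.621128 × 99.876749 = 960.926935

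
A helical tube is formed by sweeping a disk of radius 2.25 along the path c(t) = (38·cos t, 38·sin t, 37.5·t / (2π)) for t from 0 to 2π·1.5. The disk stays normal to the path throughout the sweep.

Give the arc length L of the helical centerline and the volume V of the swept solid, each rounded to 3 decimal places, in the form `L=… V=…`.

L=362.532 V=5765.822

2πR = 2π·38 = 238.761042
per-turn = √(238.761042² + 37.5²) = √(57006.8350 + 1406.25) = √58413.0850 = 241.687991
L = 1.5 × 241.687991 = 362.531987
V = π·2.25² × L = 15.904313 × 362.531987 = 5765.822118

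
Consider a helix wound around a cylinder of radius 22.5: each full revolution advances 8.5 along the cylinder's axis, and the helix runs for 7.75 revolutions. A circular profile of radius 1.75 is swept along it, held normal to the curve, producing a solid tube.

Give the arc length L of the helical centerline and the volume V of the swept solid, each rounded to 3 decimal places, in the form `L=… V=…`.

L=1097.609 V=10560.236

2πR = 2π·22.5 = 141.371669
per-turn = √(141.371669² + 8.5²) = √(19985.9489 + 72.25) = √20058.1989 = 141.626971
L = 7.75 × 141.626971 = 1097.609025
V = π·1.75² × L = 9.621128 × 1097.609025 = 10560.236378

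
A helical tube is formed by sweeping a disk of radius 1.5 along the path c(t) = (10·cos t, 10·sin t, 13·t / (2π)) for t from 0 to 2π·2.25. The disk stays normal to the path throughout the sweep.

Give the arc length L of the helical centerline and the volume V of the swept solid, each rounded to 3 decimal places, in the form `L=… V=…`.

L=144.366 V=1020.462

2πR = 2π·10 = 62.831853
per-turn = √(62.831853² + 13²) = √(3947.8418 + 169) = √4116.8418 = 64.162620
L = 2.25 × 64.162620 = 144.365894
V = π·1.5² × L = 7.068583 × 144.365894 = 1020.462374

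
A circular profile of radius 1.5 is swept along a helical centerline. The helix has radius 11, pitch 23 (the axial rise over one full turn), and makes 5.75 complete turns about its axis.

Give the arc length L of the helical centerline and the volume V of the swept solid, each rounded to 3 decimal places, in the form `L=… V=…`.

L=418.839 V=2960.597

2πR = 2π·11 = 69.115038
per-turn = √(69.115038² + 23²) = √(4776.8885 + 529) = √5305.8885 = 72.841530
L = 5.75 × 72.841530 = 418.838799
V = π·1.5² × L = 7.068583 × 418.838799 = 2960.597011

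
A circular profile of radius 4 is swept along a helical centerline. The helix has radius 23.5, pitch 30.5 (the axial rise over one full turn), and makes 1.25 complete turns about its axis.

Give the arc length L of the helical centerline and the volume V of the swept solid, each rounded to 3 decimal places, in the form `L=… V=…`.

2πR = 2π·23.5 = 147.654855
per-turn = √(147.654855² + 30.5²) = √(21801.9561 + 930.25) = √22732.2061 = 150.772034
L = 1.25 × 150.772034 = 188.465042
V = π·4² × L = 50.265482 × 188.465042 = 9473.286264

L=188.465 V=9473.286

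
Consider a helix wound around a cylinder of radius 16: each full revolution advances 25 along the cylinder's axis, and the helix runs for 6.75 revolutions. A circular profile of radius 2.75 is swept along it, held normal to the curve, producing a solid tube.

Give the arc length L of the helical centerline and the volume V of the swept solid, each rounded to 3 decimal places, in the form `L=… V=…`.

2πR = 2π·16 = 100.530965
per-turn = √(100.530965² + 25²) = √(10106.4749 + 625) = √10731.4749 = 103.592832
L = 6.75 × 103.592832 = 699.251618
V = π·2.75² × L = 23.758294 × 699.251618 = 16613.025833

L=699.252 V=16613.026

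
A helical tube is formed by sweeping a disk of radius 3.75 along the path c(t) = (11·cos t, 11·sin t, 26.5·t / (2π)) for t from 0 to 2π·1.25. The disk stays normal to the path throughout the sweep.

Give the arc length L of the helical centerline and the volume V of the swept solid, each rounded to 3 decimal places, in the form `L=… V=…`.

2πR = 2π·11 = 69.115038
per-turn = √(69.115038² + 26.5²) = √(4776.8885 + 702.25) = √5479.1385 = 74.021203
L = 1.25 × 74.021203 = 92.526504
V = π·3.75² × L = 44.178647 × 92.526504 = 4087.695732

L=92.527 V=4087.696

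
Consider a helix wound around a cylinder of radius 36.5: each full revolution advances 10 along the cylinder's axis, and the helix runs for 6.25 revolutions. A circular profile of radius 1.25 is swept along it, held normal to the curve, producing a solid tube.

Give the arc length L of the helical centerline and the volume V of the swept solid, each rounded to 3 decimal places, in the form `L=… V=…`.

L=1434.714 V=7042.634

2πR = 2π·36.5 = 229.336264
per-turn = √(229.336264² + 10²) = √(52595.1219 + 100) = √52695.1219 = 229.554181
L = 6.25 × 229.554181 = 1434.713629
V = π·1.25² × L = 4.908739 × 1434.713629 = 7042.634058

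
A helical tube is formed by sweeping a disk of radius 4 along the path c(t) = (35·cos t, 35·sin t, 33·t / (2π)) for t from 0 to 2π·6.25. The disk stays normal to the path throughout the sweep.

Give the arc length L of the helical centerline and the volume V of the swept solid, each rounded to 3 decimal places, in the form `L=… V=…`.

L=1389.836 V=69860.758

2πR = 2π·35 = 219.911486
per-turn = √(219.911486² + 33²) = √(48361.0616 + 1089) = √49450.0616 = 222.373698
L = 6.25 × 222.373698 = 1389.835613
V = π·4² × L = 50.265482 × 1389.835613 = 69860.757601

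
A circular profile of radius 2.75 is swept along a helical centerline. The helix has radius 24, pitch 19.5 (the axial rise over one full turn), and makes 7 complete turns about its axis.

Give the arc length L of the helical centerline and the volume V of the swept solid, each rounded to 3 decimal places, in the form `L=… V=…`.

L=1064.364 V=25287.478

2πR = 2π·24 = 150.796447
per-turn = √(150.796447² + 19.5²) = √(22739.5685 + 380.25) = √23119.8185 = 152.052026
L = 7 × 152.052026 = 1064.364180
V = π·2.75² × L = 23.758294 × 1064.364180 = 25287.477592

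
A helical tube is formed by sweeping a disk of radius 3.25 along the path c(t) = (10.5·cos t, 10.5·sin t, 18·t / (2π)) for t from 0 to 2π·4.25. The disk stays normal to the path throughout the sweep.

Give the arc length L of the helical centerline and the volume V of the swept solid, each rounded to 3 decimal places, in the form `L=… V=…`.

2πR = 2π·10.5 = 65.973446
per-turn = √(65.973446² + 18²) = √(4352.4955 + 324) = √4676.4955 = 68.384907
L = 4.25 × 68.384907 = 290.635856
V = π·3.25² × L = 33.183072 × 290.635856 = 9644.190648

L=290.636 V=9644.191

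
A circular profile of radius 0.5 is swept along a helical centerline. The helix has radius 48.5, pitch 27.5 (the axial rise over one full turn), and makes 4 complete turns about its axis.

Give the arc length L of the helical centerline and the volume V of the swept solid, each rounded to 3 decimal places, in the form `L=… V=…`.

L=1223.891 V=961.242

2πR = 2π·48.5 = 304.734487
per-turn = √(304.734487² + 27.5²) = √(92863.1078 + 756.25) = √93619.3578 = 305.972806
L = 4 × 305.972806 = 1223.891223
V = π·0.5² × L = 0.785398 × 1223.891223 = 961.241918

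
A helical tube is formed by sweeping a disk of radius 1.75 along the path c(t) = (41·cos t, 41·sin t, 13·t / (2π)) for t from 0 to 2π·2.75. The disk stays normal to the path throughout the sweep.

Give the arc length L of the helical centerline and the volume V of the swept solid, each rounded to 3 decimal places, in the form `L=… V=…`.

L=709.331 V=6824.560

2πR = 2π·41 = 257.610598
per-turn = √(257.610598² + 13²) = √(66363.2200 + 169) = √66532.2200 = 257.938403
L = 2.75 × 257.938403 = 709.330610
V = π·1.75² × L = 9.621128 × 709.330610 = 6824.560236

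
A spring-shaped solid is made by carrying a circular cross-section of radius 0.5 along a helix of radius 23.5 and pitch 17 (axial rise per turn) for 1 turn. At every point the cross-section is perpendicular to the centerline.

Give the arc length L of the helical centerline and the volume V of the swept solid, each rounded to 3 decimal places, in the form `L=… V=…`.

2πR = 2π·23.5 = 147.654855
per-turn = √(147.654855² + 17²) = √(21801.9561 + 289) = √22090.9561 = 148.630267
L = 1 × 148.630267 = 148.630267
V = π·0.5² × L = 0.785398 × 148.630267 = 116.733938

L=148.630 V=116.734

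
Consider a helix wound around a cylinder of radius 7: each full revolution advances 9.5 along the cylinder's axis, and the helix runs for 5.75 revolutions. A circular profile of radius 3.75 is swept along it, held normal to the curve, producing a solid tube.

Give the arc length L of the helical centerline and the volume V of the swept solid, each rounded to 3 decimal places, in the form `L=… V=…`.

2πR = 2π·7 = 43.982297
per-turn = √(43.982297² + 9.5²) = √(1934.4425 + 90.25) = √2024.6925 = 44.996583
L = 5.75 × 44.996583 = 258.730351
V = π·3.75² × L = 44.178647 × 258.730351 = 11430.356767

L=258.730 V=11430.357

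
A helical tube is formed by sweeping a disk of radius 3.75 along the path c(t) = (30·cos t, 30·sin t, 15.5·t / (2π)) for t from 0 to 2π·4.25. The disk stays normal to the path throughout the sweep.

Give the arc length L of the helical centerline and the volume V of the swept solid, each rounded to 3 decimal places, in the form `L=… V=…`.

L=803.810 V=35511.239

2πR = 2π·30 = 188.495559
per-turn = √(188.495559² + 15.5²) = √(35530.5758 + 240.25) = √35770.8258 = 189.131768
L = 4.25 × 189.131768 = 803.810016
V = π·3.75² × L = 44.178647 × 803.810016 = 35511.238703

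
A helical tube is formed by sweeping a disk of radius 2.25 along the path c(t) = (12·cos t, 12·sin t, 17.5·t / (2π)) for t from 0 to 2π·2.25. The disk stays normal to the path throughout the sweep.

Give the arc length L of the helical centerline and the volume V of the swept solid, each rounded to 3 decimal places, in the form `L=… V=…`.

L=174.156 V=2769.824

2πR = 2π·12 = 75.398224
per-turn = √(75.398224² + 17.5²) = √(5684.8921 + 306.25) = √5991.1421 = 77.402469
L = 2.25 × 77.402469 = 174.155554
V = π·2.25² × L = 15.904313 × 174.155554 = 2769.824411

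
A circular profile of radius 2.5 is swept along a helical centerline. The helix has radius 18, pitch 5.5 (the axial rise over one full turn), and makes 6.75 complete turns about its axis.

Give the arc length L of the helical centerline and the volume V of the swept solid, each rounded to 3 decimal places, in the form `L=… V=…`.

L=764.309 V=15007.176

2πR = 2π·18 = 113.097336
per-turn = √(113.097336² + 5.5²) = √(12791.0073 + 30.25) = √12821.2573 = 113.230991
L = 6.75 × 113.230991 = 764.309189
V = π·2.5² × L = 19.634954 × 764.309189 = 15007.175826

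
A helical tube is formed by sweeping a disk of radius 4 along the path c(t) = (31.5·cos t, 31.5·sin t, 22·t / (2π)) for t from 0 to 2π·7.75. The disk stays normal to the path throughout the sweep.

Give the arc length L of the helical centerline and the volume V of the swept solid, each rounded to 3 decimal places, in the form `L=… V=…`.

L=1543.330 V=77576.205

2πR = 2π·31.5 = 197.920337
per-turn = √(197.920337² + 22²) = √(39172.4599 + 484) = √39656.4599 = 199.139298
L = 7.75 × 199.139298 = 1543.329557
V = π·4² × L = 50.265482 × 1543.329557 = 77576.204762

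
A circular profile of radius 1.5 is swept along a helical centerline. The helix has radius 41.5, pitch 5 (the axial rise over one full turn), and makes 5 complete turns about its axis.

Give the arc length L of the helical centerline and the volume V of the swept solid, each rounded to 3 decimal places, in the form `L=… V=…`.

L=1304.001 V=9217.437

2πR = 2π·41.5 = 260.752190
per-turn = √(260.752190² + 5²) = √(67991.7047 + 25) = √68016.7047 = 260.800124
L = 5 × 260.800124 = 1304.000620
V = π·1.5² × L = 7.068583 × 1304.000620 = 9217.437231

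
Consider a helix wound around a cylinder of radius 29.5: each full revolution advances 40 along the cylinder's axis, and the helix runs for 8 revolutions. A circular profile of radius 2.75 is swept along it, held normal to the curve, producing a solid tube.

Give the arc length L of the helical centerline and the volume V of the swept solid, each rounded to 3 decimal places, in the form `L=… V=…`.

L=1516.967 V=36040.557

2πR = 2π·29.5 = 185.353967
per-turn = √(185.353967² + 40²) = √(34356.0929 + 1600) = √35956.0929 = 189.620919
L = 8 × 189.620919 = 1516.967352
V = π·2.75² × L = 23.758294 × 1516.967352 = 36040.557008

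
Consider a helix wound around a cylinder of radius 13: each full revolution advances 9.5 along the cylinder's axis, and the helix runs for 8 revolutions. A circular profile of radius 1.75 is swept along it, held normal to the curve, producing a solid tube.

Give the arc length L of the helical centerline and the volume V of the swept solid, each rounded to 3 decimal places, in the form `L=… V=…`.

2πR = 2π·13 = 81.681409
per-turn = √(81.681409² + 9.5²) = √(6671.8526 + 90.25) = √6762.1026 = 82.232005
L = 8 × 82.232005 = 657.856037
V = π·1.75² × L = 9.621128 × 657.856037 = 6329.316805

L=657.856 V=6329.317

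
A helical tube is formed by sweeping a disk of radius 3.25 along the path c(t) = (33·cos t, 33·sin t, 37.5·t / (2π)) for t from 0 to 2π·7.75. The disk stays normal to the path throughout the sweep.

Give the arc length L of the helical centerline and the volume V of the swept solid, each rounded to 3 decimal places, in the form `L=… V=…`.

L=1632.994 V=54187.761

2πR = 2π·33 = 207.345115
per-turn = √(207.345115² + 37.5²) = √(42991.9968 + 1406.25) = √44398.2468 = 210.708915
L = 7.75 × 210.708915 = 1632.994090
V = π·3.25² × L = 33.183072 × 1632.994090 = 54187.761110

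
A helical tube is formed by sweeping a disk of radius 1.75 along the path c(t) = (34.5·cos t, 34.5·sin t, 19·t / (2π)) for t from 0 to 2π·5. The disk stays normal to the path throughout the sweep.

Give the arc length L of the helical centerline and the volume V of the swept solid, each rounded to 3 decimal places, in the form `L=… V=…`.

L=1088.005 V=10467.834

2πR = 2π·34.5 = 216.769893
per-turn = √(216.769893² + 19²) = √(46989.1866 + 361) = √47350.1866 = 217.600980
L = 5 × 217.600980 = 1088.004901
V = π·1.75² × L = 9.621128 × 1088.004901 = 10467.833872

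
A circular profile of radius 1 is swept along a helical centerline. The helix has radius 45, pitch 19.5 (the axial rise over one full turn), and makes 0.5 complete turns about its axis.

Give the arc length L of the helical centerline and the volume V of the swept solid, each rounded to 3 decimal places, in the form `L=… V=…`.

2πR = 2π·45 = 282.743339
per-turn = √(282.743339² + 19.5²) = √(79943.7956 + 380.25) = √80324.0456 = 283.414971
L = 0.5 × 283.414971 = 141.707485
V = π·1² × L = 3.141593 × 141.707485 = 445.187195

L=141.707 V=445.187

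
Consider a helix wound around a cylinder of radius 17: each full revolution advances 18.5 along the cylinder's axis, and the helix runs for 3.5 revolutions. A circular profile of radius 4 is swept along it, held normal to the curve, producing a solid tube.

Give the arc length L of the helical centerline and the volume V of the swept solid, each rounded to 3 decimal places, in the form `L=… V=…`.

L=379.415 V=19071.497

2πR = 2π·17 = 106.814150
per-turn = √(106.814150² + 18.5²) = √(11409.2627 + 342.25) = √11751.5127 = 108.404394
L = 3.5 × 108.404394 = 379.415380
V = π·4² × L = 50.265482 × 379.415380 = 19071.497117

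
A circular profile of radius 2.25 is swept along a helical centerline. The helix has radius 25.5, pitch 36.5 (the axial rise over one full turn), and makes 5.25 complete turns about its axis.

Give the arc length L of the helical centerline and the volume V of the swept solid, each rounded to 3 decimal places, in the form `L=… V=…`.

2πR = 2π·25.5 = 160.221225
per-turn = √(160.221225² + 36.5²) = √(25670.8410 + 1332.25) = √27003.0910 = 164.326173
L = 5.25 × 164.326173 = 862.712407
V = π·2.25² × L = 15.904313 × 862.712407 = 13720.847983

L=862.712 V=13720.848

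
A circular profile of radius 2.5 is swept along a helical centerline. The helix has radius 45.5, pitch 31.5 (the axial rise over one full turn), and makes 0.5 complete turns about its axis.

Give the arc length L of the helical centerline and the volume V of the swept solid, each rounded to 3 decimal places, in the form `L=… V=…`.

L=143.808 V=2823.655

2πR = 2π·45.5 = 285.884931
per-turn = √(285.884931² + 31.5²) = √(81730.1940 + 992.25) = √82722.4440 = 287.615097
L = 0.5 × 287.615097 = 143.807549
V = π·2.5² × L = 19.634954 × 143.807549 = 2823.654612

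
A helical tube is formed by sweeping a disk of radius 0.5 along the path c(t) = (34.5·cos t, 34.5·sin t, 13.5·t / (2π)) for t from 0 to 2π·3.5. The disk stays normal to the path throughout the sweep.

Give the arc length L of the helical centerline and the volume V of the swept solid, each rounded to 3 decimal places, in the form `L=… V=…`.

L=760.165 V=597.032

2πR = 2π·34.5 = 216.769893
per-turn = √(216.769893² + 13.5²) = √(46989.1866 + 182.25) = √47171.4366 = 217.189863
L = 3.5 × 217.189863 = 760.164520
V = π·0.5² × L = 0.785398 × 760.164520 = 597.031818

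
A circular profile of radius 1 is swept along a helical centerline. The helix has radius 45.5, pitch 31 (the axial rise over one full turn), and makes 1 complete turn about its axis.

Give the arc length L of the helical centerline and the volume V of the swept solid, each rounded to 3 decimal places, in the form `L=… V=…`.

2πR = 2π·45.5 = 285.884931
per-turn = √(285.884931² + 31²) = √(81730.1940 + 961) = √82691.1940 = 287.560766
L = 1 × 287.560766 = 287.560766
V = π·1² × L = 3.141593 × 287.560766 = 903.398789

L=287.561 V=903.399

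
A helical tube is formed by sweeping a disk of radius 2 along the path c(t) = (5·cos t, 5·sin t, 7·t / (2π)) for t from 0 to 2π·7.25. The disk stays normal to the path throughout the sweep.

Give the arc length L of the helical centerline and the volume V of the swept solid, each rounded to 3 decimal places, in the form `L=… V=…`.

L=233.351 V=2932.375

2πR = 2π·5 = 31.415927
per-turn = √(31.415927² + 7²) = √(986.9604 + 49) = √1035.9604 = 32.186339
L = 7.25 × 32.186339 = 233.350960
V = π·2² × L = 12.566371 × 233.350960 = 2932.374649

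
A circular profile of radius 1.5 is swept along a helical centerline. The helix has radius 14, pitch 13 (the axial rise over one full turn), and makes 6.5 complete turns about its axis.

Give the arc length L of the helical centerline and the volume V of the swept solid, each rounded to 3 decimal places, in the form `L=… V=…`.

2πR = 2π·14 = 87.964594
per-turn = √(87.964594² + 13²) = √(7737.7699 + 169) = √7906.7699 = 88.920019
L = 6.5 × 88.920019 = 577.980126
V = π·1.5² × L = 7.068583 × 577.980126 = 4085.500766

L=577.980 V=4085.501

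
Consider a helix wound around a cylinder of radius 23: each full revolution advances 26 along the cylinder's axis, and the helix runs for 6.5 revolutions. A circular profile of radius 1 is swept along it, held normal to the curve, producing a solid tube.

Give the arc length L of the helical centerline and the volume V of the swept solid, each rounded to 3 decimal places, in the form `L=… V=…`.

L=954.418 V=2998.392

2πR = 2π·23 = 144.513262
per-turn = √(144.513262² + 26²) = √(20884.0829 + 676) = √21560.0829 = 146.833521
L = 6.5 × 146.833521 = 954.417887
V = π·1² × L = 3.141593 × 954.417887 = 2998.392222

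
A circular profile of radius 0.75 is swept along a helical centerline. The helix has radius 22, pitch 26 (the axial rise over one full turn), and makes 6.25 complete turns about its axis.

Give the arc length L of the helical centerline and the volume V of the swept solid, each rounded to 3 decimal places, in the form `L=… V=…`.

L=879.088 V=1553.476

2πR = 2π·22 = 138.230077
per-turn = √(138.230077² + 26²) = √(19107.5541 + 676) = √19783.5541 = 140.654023
L = 6.25 × 140.654023 = 879.087642
V = π·0.75² × L = 1.767146 × 879.087642 = 1553.476094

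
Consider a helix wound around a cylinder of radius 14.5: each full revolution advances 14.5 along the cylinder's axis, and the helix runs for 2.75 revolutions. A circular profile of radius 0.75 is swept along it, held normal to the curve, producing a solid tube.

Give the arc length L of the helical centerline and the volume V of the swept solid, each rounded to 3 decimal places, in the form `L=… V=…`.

2πR = 2π·14.5 = 91.106187
per-turn = √(91.106187² + 14.5²) = √(8300.3373 + 210.25) = √8510.5873 = 92.252844
L = 2.75 × 92.252844 = 253.695322
V = π·0.75² × L = 1.767146 × 253.695322 = 448.316640

L=253.695 V=448.317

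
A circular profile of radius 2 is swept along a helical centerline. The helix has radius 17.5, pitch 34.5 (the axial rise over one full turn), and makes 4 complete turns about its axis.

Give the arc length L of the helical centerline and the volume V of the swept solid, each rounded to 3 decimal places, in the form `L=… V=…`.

2πR = 2π·17.5 = 109.955743
per-turn = √(109.955743² + 34.5²) = √(12090.2654 + 1190.25) = √13280.5154 = 115.241118
L = 4 × 115.241118 = 460.964474
V = π·2² × L = 12.566371 × 460.964474 = 5792.650420

L=460.964 V=5792.650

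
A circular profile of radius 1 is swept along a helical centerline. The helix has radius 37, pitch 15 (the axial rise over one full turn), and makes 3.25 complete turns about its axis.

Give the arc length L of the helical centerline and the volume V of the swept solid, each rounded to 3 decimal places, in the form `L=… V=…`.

2πR = 2π·37 = 232.477856
per-turn = √(232.477856² + 15²) = √(54045.9537 + 225) = √54270.9537 = 232.961271
L = 3.25 × 232.961271 = 757.124130
V = π·1² × L = 3.141593 × 757.124130 = 2378.575605

L=757.124 V=2378.576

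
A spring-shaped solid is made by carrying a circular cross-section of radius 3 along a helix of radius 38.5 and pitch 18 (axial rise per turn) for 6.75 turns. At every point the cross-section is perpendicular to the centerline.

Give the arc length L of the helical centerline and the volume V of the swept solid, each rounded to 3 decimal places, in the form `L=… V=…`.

L=1637.357 V=46295.177

2πR = 2π·38.5 = 241.902634
per-turn = √(241.902634² + 18²) = √(58516.8845 + 324) = √58840.8845 = 242.571401
L = 6.75 × 242.571401 = 1637.356956
V = π·3² × L = 28.274334 × 1637.356956 = 46295.177245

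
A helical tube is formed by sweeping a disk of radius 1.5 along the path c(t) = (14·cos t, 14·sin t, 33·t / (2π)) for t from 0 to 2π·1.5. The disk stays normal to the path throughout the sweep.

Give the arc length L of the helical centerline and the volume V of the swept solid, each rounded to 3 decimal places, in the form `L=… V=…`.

L=140.926 V=996.150

2πR = 2π·14 = 87.964594
per-turn = √(87.964594² + 33²) = √(7737.7699 + 1089) = √8826.7699 = 93.950891
L = 1.5 × 93.950891 = 140.926336
V = π·1.5² × L = 7.068583 × 140.926336 = 996.149569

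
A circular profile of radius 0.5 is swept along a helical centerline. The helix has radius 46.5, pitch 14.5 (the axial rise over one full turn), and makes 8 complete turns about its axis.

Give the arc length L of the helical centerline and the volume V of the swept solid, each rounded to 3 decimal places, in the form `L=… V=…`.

2πR = 2π·46.5 = 292.168117
per-turn = √(292.168117² + 14.5²) = √(85362.2085 + 210.25) = √85572.4585 = 292.527705
L = 8 × 292.527705 = 2340.221644
V = π·0.5² × L = 0.785398 × 2340.221644 = 1838.005781

L=2340.222 V=1838.006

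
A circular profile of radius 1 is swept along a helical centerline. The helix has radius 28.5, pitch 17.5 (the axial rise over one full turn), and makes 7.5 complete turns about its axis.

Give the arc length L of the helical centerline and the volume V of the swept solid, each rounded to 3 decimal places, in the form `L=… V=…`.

2πR = 2π·28.5 = 179.070781
per-turn = √(179.070781² + 17.5²) = √(32066.3447 + 306.25) = √32372.5947 = 179.923858
L = 7.5 × 179.923858 = 1349.428935
V = π·1² × L = 3.141593 × 1349.428935 = 4239.356030

L=1349.429 V=4239.356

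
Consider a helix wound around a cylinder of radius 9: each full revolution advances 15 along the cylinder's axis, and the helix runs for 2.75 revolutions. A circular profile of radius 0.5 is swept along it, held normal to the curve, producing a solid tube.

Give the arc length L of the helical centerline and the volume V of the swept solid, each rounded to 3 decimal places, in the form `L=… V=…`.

L=160.887 V=126.360

2πR = 2π·9 = 56.548668
per-turn = √(56.548668² + 15²) = √(3197.7518 + 225) = √3422.7518 = 58.504289
L = 2.75 × 58.504289 = 160.886795
V = π·0.5² × L = 0.785398 × 160.886795 = 126.360193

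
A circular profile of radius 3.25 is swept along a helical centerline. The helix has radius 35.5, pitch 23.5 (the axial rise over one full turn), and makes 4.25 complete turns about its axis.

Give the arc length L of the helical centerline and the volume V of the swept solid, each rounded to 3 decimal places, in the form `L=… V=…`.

L=953.222 V=31630.844

2πR = 2π·35.5 = 223.053078
per-turn = √(223.053078² + 23.5²) = √(49752.6758 + 552.25) = √50304.9258 = 224.287596
L = 4.25 × 224.287596 = 953.222284
V = π·3.25² × L = 33.183072 × 953.222284 = 31630.844054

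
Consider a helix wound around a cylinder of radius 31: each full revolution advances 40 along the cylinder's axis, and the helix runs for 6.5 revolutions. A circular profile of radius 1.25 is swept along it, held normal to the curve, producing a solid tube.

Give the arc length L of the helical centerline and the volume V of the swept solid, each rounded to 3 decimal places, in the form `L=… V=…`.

2πR = 2π·31 = 194.778745
per-turn = √(194.778745² + 40²) = √(37938.7593 + 1600) = √39538.7593 = 198.843555
L = 6.5 × 198.843555 = 1292.483107
V = π·1.25² × L = 4.908739 × 1292.483107 = 6344.461614

L=1292.483 V=6344.462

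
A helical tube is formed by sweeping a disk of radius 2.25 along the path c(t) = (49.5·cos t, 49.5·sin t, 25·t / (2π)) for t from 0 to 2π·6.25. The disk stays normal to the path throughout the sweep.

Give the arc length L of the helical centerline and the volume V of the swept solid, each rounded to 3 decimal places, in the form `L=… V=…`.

2πR = 2π·49.5 = 311.017673
per-turn = √(311.017673² + 25²) = √(96731.9927 + 625) = √97356.9927 = 312.020821
L = 6.25 × 312.020821 = 1950.130131
V = π·2.25² × L = 15.904313 × 1950.130131 = 31015.479625

L=1950.130 V=31015.480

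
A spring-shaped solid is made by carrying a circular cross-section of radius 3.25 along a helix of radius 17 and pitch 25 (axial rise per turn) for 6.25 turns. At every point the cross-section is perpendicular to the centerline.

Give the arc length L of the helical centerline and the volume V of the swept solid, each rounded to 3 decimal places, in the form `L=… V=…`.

2πR = 2π·17 = 106.814150
per-turn = √(106.814150² + 25²) = √(11409.2627 + 625) = √12034.2627 = 109.700787
L = 6.25 × 109.700787 = 685.629919
V = π·3.25² × L = 33.183072 × 685.629919 = 22751.307254

L=685.630 V=22751.307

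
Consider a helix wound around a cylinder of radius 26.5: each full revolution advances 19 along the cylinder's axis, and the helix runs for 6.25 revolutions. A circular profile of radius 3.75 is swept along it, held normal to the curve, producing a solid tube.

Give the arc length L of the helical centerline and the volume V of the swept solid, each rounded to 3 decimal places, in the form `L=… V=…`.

L=1047.406 V=46272.980

2πR = 2π·26.5 = 166.504411
per-turn = √(166.504411² + 19²) = √(27723.7188 + 361) = √28084.7188 = 167.584960
L = 6.25 × 167.584960 = 1047.405999
V = π·3.75² × L = 44.178647 × 1047.405999 = 46272.979570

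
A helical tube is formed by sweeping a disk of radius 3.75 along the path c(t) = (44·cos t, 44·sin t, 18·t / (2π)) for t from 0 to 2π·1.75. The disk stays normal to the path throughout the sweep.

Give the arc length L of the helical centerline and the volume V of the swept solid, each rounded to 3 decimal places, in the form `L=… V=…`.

L=484.830 V=21419.118

2πR = 2π·44 = 276.460154
per-turn = √(276.460154² + 18²) = √(76430.2165 + 324) = √76754.2165 = 277.045513
L = 1.75 × 277.045513 = 484.829648
V = π·3.75² × L = 44.178647 × 484.829648 = 21419.117742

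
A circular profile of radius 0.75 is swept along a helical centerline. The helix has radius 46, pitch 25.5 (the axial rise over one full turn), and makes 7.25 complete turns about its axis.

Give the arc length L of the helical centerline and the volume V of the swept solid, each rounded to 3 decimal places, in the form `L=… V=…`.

L=2103.582 V=3717.336

2πR = 2π·46 = 289.026524
per-turn = √(289.026524² + 25.5²) = √(83536.3317 + 650.25) = √84186.5817 = 290.149240
L = 7.25 × 290.149240 = 2103.581992
V = π·0.75² × L = 1.767146 × 2103.581992 = 3717.336225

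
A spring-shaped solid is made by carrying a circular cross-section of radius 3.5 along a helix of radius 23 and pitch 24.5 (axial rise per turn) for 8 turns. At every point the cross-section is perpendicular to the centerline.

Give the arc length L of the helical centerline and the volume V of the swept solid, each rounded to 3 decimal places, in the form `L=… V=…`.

L=1172.603 V=45127.044

2πR = 2π·23 = 144.513262
per-turn = √(144.513262² + 24.5²) = √(20884.0829 + 600.25) = √21484.3329 = 146.575349
L = 8 × 146.575349 = 1172.602791
V = π·3.5² × L = 38.484510 × 1172.602791 = 45127.043859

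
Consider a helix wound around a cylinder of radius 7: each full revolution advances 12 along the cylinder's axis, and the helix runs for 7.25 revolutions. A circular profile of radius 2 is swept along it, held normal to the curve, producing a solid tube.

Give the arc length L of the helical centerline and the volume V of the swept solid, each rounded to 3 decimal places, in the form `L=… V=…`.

L=330.527 V=4153.525

2πR = 2π·7 = 43.982297
per-turn = √(43.982297² + 12²) = √(1934.4425 + 144) = √2078.4425 = 45.589938
L = 7.25 × 45.589938 = 330.527052
V = π·2² × L = 12.566371 × 330.527052 = 4153.525430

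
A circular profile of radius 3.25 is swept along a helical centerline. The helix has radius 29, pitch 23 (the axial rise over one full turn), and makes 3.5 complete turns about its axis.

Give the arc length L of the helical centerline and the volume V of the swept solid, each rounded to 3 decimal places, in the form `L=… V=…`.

L=642.804 V=21330.206

2πR = 2π·29 = 182.212374
per-turn = √(182.212374² + 23²) = √(33201.3492 + 529) = √33730.3492 = 183.658240
L = 3.5 × 183.658240 = 642.803841
V = π·3.25² × L = 33.183072 × 642.803841 = 21330.206391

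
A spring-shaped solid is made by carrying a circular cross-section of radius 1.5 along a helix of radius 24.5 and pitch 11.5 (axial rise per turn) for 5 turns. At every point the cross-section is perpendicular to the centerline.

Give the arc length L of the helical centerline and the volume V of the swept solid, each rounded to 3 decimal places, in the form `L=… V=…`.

2πR = 2π·24.5 = 153.938040
per-turn = √(153.938040² + 11.5²) = √(23696.9202 + 132.25) = √23829.1702 = 154.366998
L = 5 × 154.366998 = 771.834992
V = π·1.5² × L = 7.068583 × 771.834992 = 5455.780063

L=771.835 V=5455.780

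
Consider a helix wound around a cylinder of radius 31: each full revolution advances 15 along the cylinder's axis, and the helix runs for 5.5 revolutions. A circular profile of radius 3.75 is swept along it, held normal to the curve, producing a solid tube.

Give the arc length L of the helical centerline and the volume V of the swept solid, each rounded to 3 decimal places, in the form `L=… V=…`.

2πR = 2π·31 = 194.778745
per-turn = √(194.778745² + 15²) = √(37938.7593 + 225) = √38163.7593 = 195.355469
L = 5.5 × 195.355469 = 1074.455080
V = π·3.75² × L = 44.178647 × 1074.455080 = 47467.971374

L=1074.455 V=47467.971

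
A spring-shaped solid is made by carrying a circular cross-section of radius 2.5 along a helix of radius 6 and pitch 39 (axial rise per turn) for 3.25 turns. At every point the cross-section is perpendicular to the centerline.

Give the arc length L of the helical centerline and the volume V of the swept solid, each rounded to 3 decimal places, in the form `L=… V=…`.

L=176.287 V=3461.394

2πR = 2π·6 = 37.699112
per-turn = √(37.699112² + 39²) = √(1421.2230 + 1521) = √2942.2230 = 54.242262
L = 3.25 × 54.242262 = 176.287353
V = π·2.5² × L = 19.634954 × 176.287353 = 3461.394080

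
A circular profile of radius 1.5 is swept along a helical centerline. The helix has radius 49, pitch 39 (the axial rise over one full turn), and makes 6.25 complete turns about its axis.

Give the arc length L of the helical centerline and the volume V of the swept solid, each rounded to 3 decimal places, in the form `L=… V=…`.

2πR = 2π·49 = 307.876080
per-turn = √(307.876080² + 39²) = √(94787.6807 + 1521) = √96308.6807 = 310.336399
L = 6.25 × 310.336399 = 1939.602495
V = π·1.5² × L = 7.068583 × 1939.602495 = 13710.242136

L=1939.602 V=13710.242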